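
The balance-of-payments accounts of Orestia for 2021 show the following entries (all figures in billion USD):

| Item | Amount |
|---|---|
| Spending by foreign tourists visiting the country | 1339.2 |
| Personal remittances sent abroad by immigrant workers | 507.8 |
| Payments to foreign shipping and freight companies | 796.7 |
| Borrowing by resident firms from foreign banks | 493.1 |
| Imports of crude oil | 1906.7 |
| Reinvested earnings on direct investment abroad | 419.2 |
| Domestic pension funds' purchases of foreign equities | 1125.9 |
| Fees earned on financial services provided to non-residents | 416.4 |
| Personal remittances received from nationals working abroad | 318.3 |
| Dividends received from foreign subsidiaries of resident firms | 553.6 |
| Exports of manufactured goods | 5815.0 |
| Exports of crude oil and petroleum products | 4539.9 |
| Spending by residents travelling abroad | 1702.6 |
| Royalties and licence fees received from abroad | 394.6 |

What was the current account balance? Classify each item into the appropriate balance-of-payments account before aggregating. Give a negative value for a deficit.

Goods: 4539.9 - 1906.7 + 5815.0 = 8448.2
Services: 1339.2 + 394.6 + 416.4 - 796.7 - 1702.6 = -349.1
Primary income: 553.6 + 419.2 = 972.8
Secondary income: 318.3 - 507.8 = -189.5
Current account = 8448.2 + (-349.1) + 972.8 + (-189.5) = 8882.4
(Excluded from the current account — financial account: borrowing by resident firms from foreign banks 493.1, domestic pension funds' purchases of foreign equities 1125.9.)

8882.4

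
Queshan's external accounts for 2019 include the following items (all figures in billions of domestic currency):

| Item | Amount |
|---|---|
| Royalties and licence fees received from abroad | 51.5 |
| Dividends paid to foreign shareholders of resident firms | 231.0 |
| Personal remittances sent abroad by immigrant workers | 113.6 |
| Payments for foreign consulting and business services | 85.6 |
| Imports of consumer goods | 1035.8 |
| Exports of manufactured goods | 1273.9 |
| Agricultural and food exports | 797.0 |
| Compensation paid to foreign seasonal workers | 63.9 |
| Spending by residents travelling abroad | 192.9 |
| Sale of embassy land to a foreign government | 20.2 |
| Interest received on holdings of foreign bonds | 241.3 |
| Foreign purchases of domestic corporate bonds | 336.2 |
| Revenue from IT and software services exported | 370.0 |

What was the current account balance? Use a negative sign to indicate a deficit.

Goods: 1273.9 - 1035.8 + 797.0 = 1035.1
Services: -85.6 + 370.0 + 51.5 - 192.9 = 143.0
Primary income: -63.9 - 231.0 + 241.3 = -53.6
Secondary income: -113.6
Current account = 1035.1 + 143.0 + (-53.6) + (-113.6) = 1010.9
(Excluded from the current account — capital account: sale of embassy land to a foreign government 20.2; financial account: foreign purchases of domestic corporate bonds 336.2.)

1010.9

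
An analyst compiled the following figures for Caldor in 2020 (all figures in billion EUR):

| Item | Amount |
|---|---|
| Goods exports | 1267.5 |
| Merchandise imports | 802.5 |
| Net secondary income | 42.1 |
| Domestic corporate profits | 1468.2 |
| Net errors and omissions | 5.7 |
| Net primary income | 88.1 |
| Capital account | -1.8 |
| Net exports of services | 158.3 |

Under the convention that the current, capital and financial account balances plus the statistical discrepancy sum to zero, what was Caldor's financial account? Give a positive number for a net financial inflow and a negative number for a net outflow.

-757.4

Goods balance = 1267.5 - 802.5 = 465.0
Services balance = 158.3
Trade balance (goods + services) = 465.0 + 158.3 = 623.3
Net primary income = 88.1
Net secondary income = 42.1
Current account = 623.3 + 88.1 + 42.1 = 753.5
Financial account = -(753.5 + (-1.8) + 5.7) = -757.4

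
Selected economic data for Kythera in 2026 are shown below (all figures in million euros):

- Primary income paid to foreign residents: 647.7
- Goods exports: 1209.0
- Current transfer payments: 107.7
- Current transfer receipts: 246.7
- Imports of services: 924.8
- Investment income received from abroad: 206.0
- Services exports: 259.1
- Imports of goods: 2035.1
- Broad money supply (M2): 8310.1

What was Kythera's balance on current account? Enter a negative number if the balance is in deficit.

-1794.5

Goods balance = 1209.0 - 2035.1 = -826.1
Services balance = 259.1 - 924.8 = -665.7
Trade balance (goods + services) = -826.1 + (-665.7) = -1491.8
Net primary income = 206.0 - 647.7 = -441.7
Net secondary income = 246.7 - 107.7 = 139.0
Current account = -1491.8 + (-441.7) + 139.0 = -1794.5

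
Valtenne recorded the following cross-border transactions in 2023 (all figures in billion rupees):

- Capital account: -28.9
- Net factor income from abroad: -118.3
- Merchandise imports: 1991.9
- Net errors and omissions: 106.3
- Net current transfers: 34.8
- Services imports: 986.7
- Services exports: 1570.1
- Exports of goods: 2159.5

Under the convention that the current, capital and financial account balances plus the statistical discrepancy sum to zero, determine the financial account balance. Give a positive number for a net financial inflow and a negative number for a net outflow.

Goods balance = 2159.5 - 1991.9 = 167.6
Services balance = 1570.1 - 986.7 = 583.4
Trade balance (goods + services) = 167.6 + 583.4 = 751.0
Net primary income = -118.3
Net secondary income = 34.8
Current account = 751.0 + (-118.3) + 34.8 = 667.5
Financial account = -(667.5 + (-28.9) + 106.3) = -744.9

-744.9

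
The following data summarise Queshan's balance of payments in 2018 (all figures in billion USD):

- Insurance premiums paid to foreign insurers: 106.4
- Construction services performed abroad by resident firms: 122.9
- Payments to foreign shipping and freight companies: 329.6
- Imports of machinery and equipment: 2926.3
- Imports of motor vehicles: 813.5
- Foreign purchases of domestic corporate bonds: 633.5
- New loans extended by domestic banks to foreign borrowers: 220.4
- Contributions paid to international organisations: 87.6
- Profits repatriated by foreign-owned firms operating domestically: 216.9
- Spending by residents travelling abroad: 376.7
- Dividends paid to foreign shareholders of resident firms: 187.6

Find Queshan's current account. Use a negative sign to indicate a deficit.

Goods: -813.5 - 2926.3 = -3739.8
Services: 122.9 - 329.6 - 376.7 - 106.4 = -689.8
Primary income: -187.6 - 216.9 = -404.5
Secondary income: -87.6
Current account = (-3739.8) + (-689.8) + (-404.5) + (-87.6) = -4921.7
(Excluded from the current account — financial account: foreign purchases of domestic corporate bonds 633.5, new loans extended by domestic banks to foreign borrowers 220.4.)

-4921.7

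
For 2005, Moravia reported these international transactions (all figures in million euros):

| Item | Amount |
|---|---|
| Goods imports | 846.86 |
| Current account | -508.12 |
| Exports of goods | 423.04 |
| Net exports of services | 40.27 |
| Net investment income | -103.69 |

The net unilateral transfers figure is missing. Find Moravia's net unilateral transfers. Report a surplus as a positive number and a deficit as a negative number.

Current account = goods balance + services balance + net primary income + net secondary income
Sum of the known components = -487.24
Net unilateral transfers = CA - (known components) = -508.12 - (-487.24) = -20.88

-20.88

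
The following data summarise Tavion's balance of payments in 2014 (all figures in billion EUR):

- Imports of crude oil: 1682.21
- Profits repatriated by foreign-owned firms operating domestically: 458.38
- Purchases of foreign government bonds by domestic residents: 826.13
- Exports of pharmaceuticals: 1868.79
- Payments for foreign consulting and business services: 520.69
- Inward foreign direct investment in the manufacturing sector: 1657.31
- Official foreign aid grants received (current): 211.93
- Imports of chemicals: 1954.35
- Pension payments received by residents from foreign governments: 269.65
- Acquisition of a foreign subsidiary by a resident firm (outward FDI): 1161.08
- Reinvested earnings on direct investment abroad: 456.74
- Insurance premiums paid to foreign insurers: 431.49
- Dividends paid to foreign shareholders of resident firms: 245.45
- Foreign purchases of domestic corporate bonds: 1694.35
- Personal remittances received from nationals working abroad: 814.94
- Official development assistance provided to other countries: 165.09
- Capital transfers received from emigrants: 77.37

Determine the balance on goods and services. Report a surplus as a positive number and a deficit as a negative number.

-2719.95

Goods: 1868.79 - 1682.21 - 1954.35 = -1767.77
Services: -520.69 - 431.49 = -952.18
Trade balance = -1767.77 + (-952.18) = -2719.95
(Excluded from the trade balance — primary income: profits repatriated by foreign-owned firms operating domestically 458.38, reinvested earnings on direct investment abroad 456.74, dividends paid to foreign shareholders of resident firms 245.45; financial account: purchases of foreign government bonds by domestic residents 826.13, inward foreign direct investment in the manufacturing sector 1657.31, acquisition of a foreign subsidiary by a resident firm (outward FDI) 1161.08, foreign purchases of domestic corporate bonds 1694.35; secondary income: official foreign aid grants received (current) 211.93, pension payments received by residents from foreign governments 269.65, personal remittances received from nationals working abroad 814.94, official development assistance provided to other countries 165.09; capital account: capital transfers received from emigrants 77.37.)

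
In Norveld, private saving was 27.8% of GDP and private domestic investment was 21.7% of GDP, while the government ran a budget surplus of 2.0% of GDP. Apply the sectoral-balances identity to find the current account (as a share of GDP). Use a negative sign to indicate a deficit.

8.1

By the sectoral-balances identity, CA = (S_private - I) + (T - G).
Private balance = 27.8 - 21.7 = 6.1
Government balance (T - G) = 2.0
CA = 6.1 + 2.0 = 8.1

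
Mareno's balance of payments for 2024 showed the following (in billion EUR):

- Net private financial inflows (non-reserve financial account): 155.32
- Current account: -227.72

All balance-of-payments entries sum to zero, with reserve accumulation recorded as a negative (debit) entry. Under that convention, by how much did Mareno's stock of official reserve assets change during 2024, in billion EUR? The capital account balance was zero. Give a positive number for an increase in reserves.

Official reserve transactions balance = -((-227.72) + 155.32) = 72.40
An accumulation of reserves is recorded as a debit (negative entry), so the change in the stock of reserves is the negative of that balance.
Change in official reserves = -(72.40) = -72.40

-72.40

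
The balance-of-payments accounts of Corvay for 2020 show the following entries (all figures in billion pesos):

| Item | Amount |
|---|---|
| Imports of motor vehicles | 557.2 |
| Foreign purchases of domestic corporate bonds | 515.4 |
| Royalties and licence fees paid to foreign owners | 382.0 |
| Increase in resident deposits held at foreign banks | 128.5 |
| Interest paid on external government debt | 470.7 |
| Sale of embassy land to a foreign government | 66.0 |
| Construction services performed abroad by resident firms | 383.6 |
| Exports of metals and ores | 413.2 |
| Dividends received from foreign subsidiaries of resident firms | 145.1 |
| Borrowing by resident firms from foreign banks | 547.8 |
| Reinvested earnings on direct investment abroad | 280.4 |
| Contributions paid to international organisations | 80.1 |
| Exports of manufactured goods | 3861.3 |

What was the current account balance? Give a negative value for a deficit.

3593.6

Goods: -557.2 + 3861.3 + 413.2 = 3717.3
Services: -382.0 + 383.6 = 1.6
Primary income: 145.1 + 280.4 - 470.7 = -45.2
Secondary income: -80.1
Current account = 3717.3 + 1.6 + (-45.2) + (-80.1) = 3593.6
(Excluded from the current account — financial account: foreign purchases of domestic corporate bonds 515.4, increase in resident deposits held at foreign banks 128.5, borrowing by resident firms from foreign banks 547.8; capital account: sale of embassy land to a foreign government 66.0.)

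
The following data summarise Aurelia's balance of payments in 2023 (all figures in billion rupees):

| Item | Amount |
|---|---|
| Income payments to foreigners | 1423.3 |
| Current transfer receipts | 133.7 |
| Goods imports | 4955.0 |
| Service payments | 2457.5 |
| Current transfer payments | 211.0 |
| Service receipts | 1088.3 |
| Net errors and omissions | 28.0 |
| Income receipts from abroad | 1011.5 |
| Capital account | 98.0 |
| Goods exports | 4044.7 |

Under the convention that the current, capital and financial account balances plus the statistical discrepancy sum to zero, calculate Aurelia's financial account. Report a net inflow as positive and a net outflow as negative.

2642.6

Goods balance = 4044.7 - 4955.0 = -910.3
Services balance = 1088.3 - 2457.5 = -1369.2
Trade balance (goods + services) = -910.3 + (-1369.2) = -2279.5
Net primary income = 1011.5 - 1423.3 = -411.8
Net secondary income = 133.7 - 211.0 = -77.3
Current account = -2279.5 + (-411.8) + (-77.3) = -2768.6
Financial account = -(-2768.6 + 98.0 + 28.0) = 2642.6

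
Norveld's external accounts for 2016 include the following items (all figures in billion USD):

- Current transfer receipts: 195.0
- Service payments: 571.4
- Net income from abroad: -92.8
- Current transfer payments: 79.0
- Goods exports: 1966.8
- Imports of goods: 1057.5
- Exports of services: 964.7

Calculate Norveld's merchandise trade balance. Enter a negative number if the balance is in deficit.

909.3

Goods balance = 1966.8 - 1057.5 = 909.3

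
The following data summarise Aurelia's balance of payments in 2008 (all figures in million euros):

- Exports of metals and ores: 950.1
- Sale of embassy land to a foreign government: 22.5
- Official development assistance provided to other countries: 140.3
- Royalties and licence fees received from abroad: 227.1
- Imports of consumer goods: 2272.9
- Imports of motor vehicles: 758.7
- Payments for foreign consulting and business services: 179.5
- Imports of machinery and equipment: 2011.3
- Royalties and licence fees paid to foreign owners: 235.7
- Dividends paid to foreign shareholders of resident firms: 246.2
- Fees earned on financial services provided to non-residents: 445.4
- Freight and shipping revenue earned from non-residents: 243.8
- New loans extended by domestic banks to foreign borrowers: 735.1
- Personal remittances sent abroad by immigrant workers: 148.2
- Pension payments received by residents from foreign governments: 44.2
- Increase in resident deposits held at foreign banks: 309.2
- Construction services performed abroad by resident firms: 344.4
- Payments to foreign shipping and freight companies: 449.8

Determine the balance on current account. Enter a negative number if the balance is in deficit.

Goods: -2011.3 + 950.1 - 2272.9 - 758.7 = -4092.8
Services: -235.7 - 179.5 - 449.8 + 227.1 + 344.4 + 243.8 + 445.4 = 395.7
Primary income: -246.2
Secondary income: -148.2 + 44.2 - 140.3 = -244.3
Current account = (-4092.8) + 395.7 + (-246.2) + (-244.3) = -4187.6
(Excluded from the current account — capital account: sale of embassy land to a foreign government 22.5; financial account: new loans extended by domestic banks to foreign borrowers 735.1, increase in resident deposits held at foreign banks 309.2.)

-4187.6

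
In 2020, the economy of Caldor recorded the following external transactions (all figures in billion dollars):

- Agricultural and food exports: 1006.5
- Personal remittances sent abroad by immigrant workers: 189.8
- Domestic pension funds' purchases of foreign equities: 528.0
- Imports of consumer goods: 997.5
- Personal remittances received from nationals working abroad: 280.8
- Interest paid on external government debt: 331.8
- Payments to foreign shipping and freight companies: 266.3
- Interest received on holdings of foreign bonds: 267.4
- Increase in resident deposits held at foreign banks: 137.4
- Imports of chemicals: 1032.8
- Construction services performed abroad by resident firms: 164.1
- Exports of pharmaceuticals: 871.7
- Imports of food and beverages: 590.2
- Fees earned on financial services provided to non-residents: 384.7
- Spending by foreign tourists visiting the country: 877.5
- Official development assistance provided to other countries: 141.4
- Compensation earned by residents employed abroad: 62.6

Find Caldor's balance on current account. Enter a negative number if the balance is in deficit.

Goods: 871.7 - 997.5 + 1006.5 - 590.2 - 1032.8 = -742.3
Services: 164.1 + 877.5 - 266.3 + 384.7 = 1160.0
Primary income: -331.8 + 267.4 + 62.6 = -1.8
Secondary income: -189.8 - 141.4 + 280.8 = -50.4
Current account = (-742.3) + 1160.0 + (-1.8) + (-50.4) = 365.5
(Excluded from the current account — financial account: domestic pension funds' purchases of foreign equities 528.0, increase in resident deposits held at foreign banks 137.4.)

365.5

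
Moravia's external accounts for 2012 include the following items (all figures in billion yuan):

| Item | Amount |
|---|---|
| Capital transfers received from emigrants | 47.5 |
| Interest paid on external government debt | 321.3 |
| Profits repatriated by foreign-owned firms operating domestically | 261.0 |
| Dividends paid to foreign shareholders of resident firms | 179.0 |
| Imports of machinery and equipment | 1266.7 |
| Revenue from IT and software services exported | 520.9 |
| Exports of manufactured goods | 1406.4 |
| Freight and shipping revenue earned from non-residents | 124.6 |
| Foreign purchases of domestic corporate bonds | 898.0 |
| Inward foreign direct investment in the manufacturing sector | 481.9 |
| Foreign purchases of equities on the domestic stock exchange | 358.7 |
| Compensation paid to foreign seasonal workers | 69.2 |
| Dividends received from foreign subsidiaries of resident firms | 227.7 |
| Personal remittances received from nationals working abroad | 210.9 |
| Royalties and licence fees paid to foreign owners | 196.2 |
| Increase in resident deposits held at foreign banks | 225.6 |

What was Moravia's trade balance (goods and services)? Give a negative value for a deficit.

589.0

Goods: -1266.7 + 1406.4 = 139.7
Services: 124.6 + 520.9 - 196.2 = 449.3
Trade balance = 139.7 + 449.3 = 589.0
(Excluded from the trade balance — capital account: capital transfers received from emigrants 47.5; primary income: interest paid on external government debt 321.3, profits repatriated by foreign-owned firms operating domestically 261.0, dividends paid to foreign shareholders of resident firms 179.0, compensation paid to foreign seasonal workers 69.2, dividends received from foreign subsidiaries of resident firms 227.7; financial account: foreign purchases of domestic corporate bonds 898.0, inward foreign direct investment in the manufacturing sector 481.9, foreign purchases of equities on the domestic stock exchange 358.7, increase in resident deposits held at foreign banks 225.6; secondary income: personal remittances received from nationals working abroad 210.9.)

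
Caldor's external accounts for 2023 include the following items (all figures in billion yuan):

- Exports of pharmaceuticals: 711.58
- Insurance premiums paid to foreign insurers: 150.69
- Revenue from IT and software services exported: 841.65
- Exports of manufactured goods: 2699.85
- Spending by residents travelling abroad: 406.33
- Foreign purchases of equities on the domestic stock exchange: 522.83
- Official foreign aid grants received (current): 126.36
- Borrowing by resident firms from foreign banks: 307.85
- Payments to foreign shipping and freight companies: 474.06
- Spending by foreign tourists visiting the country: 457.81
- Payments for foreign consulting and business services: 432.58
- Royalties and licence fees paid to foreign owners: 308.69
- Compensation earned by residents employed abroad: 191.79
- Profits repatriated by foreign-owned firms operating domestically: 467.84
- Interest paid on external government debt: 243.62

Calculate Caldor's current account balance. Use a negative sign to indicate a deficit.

Goods: 711.58 + 2699.85 = 3411.43
Services: -308.69 - 474.06 + 457.81 - 406.33 - 432.58 + 841.65 - 150.69 = -472.89
Primary income: 191.79 - 243.62 - 467.84 = -519.67
Secondary income: 126.36
Current account = 3411.43 + (-472.89) + (-519.67) + 126.36 = 2545.23
(Excluded from the current account — financial account: foreign purchases of equities on the domestic stock exchange 522.83, borrowing by resident firms from foreign banks 307.85.)

2545.23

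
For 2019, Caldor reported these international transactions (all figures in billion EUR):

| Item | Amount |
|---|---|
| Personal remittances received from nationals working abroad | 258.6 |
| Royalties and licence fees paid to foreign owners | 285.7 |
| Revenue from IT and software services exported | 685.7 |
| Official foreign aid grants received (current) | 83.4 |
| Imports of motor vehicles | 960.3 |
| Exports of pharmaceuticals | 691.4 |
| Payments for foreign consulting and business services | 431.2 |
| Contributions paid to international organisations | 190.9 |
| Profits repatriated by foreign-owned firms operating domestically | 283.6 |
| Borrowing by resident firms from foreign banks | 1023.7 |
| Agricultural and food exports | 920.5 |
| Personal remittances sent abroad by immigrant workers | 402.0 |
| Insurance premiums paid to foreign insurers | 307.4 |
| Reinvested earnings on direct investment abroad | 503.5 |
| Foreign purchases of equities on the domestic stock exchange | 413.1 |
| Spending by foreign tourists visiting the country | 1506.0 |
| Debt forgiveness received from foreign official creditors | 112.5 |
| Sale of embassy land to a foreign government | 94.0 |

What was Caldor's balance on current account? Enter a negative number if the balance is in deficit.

Goods: -960.3 + 920.5 + 691.4 = 651.6
Services: 685.7 - 307.4 + 1506.0 - 285.7 - 431.2 = 1167.4
Primary income: -283.6 + 503.5 = 219.9
Secondary income: -402.0 + 258.6 + 83.4 - 190.9 = -250.9
Current account = 651.6 + 1167.4 + 219.9 + (-250.9) = 1788.0
(Excluded from the current account — financial account: borrowing by resident firms from foreign banks 1023.7, foreign purchases of equities on the domestic stock exchange 413.1; capital account: debt forgiveness received from foreign official creditors 112.5, sale of embassy land to a foreign government 94.0.)

1788.0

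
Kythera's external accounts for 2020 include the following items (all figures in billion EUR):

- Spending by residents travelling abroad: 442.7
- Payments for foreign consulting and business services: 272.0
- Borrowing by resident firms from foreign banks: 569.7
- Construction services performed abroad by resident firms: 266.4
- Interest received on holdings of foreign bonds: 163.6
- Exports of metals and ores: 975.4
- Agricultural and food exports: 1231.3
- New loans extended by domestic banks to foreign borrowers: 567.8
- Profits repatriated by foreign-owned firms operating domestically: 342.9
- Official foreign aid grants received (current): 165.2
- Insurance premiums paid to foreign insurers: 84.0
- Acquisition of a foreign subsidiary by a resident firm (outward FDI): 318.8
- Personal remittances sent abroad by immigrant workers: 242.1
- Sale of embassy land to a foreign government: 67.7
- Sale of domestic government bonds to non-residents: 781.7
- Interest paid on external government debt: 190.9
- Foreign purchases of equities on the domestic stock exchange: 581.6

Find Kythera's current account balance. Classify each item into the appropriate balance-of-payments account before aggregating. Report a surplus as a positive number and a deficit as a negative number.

1227.3

Goods: 975.4 + 1231.3 = 2206.7
Services: 266.4 - 442.7 - 272.0 - 84.0 = -532.3
Primary income: -342.9 - 190.9 + 163.6 = -370.2
Secondary income: -242.1 + 165.2 = -76.9
Current account = 2206.7 + (-532.3) + (-370.2) + (-76.9) = 1227.3
(Excluded from the current account — financial account: borrowing by resident firms from foreign banks 569.7, new loans extended by domestic banks to foreign borrowers 567.8, acquisition of a foreign subsidiary by a resident firm (outward FDI) 318.8, sale of domestic government bonds to non-residents 781.7, foreign purchases of equities on the domestic stock exchange 581.6; capital account: sale of embassy land to a foreign government 67.7.)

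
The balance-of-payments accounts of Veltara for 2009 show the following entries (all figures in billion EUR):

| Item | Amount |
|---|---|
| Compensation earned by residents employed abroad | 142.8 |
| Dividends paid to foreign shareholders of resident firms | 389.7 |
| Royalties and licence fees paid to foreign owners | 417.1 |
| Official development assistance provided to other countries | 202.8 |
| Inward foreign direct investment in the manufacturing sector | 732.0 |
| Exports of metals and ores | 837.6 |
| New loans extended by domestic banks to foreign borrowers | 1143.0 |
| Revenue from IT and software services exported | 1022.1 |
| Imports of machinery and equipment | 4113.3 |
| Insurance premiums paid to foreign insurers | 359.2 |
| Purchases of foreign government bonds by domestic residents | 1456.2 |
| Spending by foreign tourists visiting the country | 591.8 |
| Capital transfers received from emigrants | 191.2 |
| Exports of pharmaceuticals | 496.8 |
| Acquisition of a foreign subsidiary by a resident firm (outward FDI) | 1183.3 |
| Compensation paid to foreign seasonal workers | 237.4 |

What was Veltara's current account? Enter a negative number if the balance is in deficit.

-2628.4

Goods: 496.8 + 837.6 - 4113.3 = -2778.9
Services: 591.8 + 1022.1 - 359.2 - 417.1 = 837.6
Primary income: -389.7 - 237.4 + 142.8 = -484.3
Secondary income: -202.8
Current account = (-2778.9) + 837.6 + (-484.3) + (-202.8) = -2628.4
(Excluded from the current account — financial account: inward foreign direct investment in the manufacturing sector 732.0, new loans extended by domestic banks to foreign borrowers 1143.0, purchases of foreign government bonds by domestic residents 1456.2, acquisition of a foreign subsidiary by a resident firm (outward FDI) 1183.3; capital account: capital transfers received from emigrants 191.2.)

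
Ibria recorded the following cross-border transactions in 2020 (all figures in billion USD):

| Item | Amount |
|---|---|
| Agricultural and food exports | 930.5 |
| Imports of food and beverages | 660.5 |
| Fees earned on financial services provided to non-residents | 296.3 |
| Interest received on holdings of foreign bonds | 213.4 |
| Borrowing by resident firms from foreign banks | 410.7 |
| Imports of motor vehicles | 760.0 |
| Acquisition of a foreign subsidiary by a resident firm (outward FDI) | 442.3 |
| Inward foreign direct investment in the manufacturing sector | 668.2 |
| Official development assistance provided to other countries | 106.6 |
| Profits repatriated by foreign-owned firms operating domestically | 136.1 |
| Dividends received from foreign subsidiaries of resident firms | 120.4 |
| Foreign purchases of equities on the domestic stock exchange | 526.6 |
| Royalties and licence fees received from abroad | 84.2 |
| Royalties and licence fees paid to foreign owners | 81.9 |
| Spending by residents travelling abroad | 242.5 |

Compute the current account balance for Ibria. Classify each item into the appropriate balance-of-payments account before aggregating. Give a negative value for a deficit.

-342.8

Goods: -760.0 - 660.5 + 930.5 = -490.0
Services: -242.5 + 84.2 - 81.9 + 296.3 = 56.1
Primary income: -136.1 + 120.4 + 213.4 = 197.7
Secondary income: -106.6
Current account = (-490.0) + 56.1 + 197.7 + (-106.6) = -342.8
(Excluded from the current account — financial account: borrowing by resident firms from foreign banks 410.7, acquisition of a foreign subsidiary by a resident firm (outward FDI) 442.3, inward foreign direct investment in the manufacturing sector 668.2, foreign purchases of equities on the domestic stock exchange 526.6.)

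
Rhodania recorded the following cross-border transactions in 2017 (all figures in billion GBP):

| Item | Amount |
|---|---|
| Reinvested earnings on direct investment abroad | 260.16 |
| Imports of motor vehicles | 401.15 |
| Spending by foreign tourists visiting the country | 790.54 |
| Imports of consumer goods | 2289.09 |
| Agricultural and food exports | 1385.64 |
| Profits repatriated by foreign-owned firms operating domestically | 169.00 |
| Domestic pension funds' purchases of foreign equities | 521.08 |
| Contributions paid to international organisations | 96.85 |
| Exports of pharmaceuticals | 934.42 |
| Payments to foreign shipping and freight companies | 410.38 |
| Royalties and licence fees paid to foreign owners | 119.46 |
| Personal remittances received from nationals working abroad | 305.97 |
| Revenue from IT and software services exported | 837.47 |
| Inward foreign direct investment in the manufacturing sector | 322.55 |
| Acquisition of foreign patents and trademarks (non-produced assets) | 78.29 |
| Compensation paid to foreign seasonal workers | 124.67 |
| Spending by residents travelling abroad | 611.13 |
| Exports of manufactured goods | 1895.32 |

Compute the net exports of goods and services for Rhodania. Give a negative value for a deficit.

2012.18

Goods: 934.42 - 2289.09 + 1385.64 - 401.15 + 1895.32 = 1525.14
Services: -410.38 + 837.47 - 119.46 + 790.54 - 611.13 = 487.04
Trade balance = 1525.14 + 487.04 = 2012.18
(Excluded from the trade balance — primary income: reinvested earnings on direct investment abroad 260.16, profits repatriated by foreign-owned firms operating domestically 169.00, compensation paid to foreign seasonal workers 124.67; financial account: domestic pension funds' purchases of foreign equities 521.08, inward foreign direct investment in the manufacturing sector 322.55; secondary income: contributions paid to international organisations 96.85, personal remittances received from nationals working abroad 305.97; capital account: acquisition of foreign patents and trademarks (non-produced assets) 78.29.)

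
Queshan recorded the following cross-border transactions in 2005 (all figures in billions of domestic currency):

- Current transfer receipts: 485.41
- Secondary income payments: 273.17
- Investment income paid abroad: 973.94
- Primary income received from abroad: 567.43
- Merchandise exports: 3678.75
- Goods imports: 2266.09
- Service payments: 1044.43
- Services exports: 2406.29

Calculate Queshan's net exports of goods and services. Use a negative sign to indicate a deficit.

2774.52

Goods balance = 3678.75 - 2266.09 = 1412.66
Services balance = 2406.29 - 1044.43 = 1361.86
Trade balance (goods + services) = 1412.66 + 1361.86 = 2774.52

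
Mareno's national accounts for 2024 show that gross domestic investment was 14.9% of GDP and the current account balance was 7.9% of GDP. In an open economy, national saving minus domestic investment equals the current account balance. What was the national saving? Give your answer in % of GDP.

S = I + CA = 14.9 + 7.9 = 22.8

22.8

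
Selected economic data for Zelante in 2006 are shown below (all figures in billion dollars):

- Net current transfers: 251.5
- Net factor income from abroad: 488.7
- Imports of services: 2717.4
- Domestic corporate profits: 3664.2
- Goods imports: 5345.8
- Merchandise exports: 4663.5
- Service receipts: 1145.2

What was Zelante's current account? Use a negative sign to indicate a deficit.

-1514.3

Goods balance = 4663.5 - 5345.8 = -682.3
Services balance = 1145.2 - 2717.4 = -1572.2
Trade balance (goods + services) = -682.3 + (-1572.2) = -2254.5
Net primary income = 488.7
Net secondary income = 251.5
Current account = -2254.5 + 488.7 + 251.5 = -1514.3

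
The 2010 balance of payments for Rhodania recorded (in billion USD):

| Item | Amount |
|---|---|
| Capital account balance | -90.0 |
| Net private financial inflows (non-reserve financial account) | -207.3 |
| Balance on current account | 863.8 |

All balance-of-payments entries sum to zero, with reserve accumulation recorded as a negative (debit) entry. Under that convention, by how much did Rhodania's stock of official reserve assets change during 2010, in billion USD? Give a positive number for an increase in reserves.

566.5

Official reserve transactions balance = -(863.8 + (-90.0) + (-207.3)) = -566.5
An accumulation of reserves is recorded as a debit (negative entry), so the change in the stock of reserves is the negative of that balance.
Change in official reserves = -(-566.5) = 566.5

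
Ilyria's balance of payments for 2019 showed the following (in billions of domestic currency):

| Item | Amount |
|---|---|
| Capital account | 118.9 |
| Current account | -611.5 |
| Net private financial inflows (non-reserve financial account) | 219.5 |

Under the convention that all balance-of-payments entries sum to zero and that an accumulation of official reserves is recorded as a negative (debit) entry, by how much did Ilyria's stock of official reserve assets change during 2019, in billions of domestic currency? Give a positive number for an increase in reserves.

Official reserve transactions balance = -((-611.5) + 118.9 + 219.5) = 273.1
An accumulation of reserves is recorded as a debit (negative entry), so the change in the stock of reserves is the negative of that balance.
Change in official reserves = -(273.1) = -273.1

-273.1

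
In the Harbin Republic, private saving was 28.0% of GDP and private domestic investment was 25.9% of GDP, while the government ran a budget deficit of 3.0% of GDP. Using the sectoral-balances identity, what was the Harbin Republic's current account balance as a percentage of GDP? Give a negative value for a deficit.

By the sectoral-balances identity, CA = (S_private - I) + (T - G).
Private balance = 28.0 - 25.9 = 2.1
Government balance (T - G) = -3.0
CA = 2.1 + (-3.0) = -0.9

-0.9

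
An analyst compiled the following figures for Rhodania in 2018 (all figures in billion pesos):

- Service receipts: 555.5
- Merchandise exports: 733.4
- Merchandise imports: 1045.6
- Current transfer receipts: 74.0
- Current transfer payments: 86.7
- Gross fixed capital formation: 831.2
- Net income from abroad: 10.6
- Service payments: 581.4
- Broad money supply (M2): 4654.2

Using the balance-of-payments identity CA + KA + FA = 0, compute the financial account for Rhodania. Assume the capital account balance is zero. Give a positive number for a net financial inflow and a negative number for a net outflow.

340.2

Goods balance = 733.4 - 1045.6 = -312.2
Services balance = 555.5 - 581.4 = -25.9
Trade balance (goods + services) = -312.2 + (-25.9) = -338.1
Net primary income = 10.6
Net secondary income = 74.0 - 86.7 = -12.7
Current account = -338.1 + 10.6 + (-12.7) = -340.2
Financial account = -(-340.2) = 340.2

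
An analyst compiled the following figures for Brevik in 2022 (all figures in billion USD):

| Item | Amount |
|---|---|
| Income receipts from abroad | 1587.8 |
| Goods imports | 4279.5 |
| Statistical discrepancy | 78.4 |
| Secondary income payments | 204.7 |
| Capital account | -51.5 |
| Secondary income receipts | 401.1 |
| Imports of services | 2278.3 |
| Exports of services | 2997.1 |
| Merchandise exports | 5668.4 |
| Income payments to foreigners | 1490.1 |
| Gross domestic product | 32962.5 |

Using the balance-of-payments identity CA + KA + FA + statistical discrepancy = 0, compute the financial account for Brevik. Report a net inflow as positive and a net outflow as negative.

Goods balance = 5668.4 - 4279.5 = 1388.9
Services balance = 2997.1 - 2278.3 = 718.8
Trade balance (goods + services) = 1388.9 + 718.8 = 2107.7
Net primary income = 1587.8 - 1490.1 = 97.7
Net secondary income = 401.1 - 204.7 = 196.4
Current account = 2107.7 + 97.7 + 196.4 = 2401.8
Financial account = -(2401.8 + (-51.5) + 78.4) = -2428.7

-2428.7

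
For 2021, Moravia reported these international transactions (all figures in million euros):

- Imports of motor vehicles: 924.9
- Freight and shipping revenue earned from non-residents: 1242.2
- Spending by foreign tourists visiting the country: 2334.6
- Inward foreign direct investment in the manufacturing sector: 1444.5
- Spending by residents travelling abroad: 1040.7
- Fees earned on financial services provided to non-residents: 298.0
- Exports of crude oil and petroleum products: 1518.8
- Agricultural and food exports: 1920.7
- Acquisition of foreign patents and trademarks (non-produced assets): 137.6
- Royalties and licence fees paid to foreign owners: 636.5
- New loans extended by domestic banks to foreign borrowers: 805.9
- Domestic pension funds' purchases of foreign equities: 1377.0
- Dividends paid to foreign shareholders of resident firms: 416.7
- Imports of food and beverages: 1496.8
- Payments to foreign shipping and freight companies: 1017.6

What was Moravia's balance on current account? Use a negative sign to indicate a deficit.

1781.1

Goods: 1518.8 + 1920.7 - 1496.8 - 924.9 = 1017.8
Services: 1242.2 - 1040.7 + 2334.6 + 298.0 - 1017.6 - 636.5 = 1180.0
Primary income: -416.7
Current account = 1017.8 + 1180.0 + (-416.7) = 1781.1
(Excluded from the current account — financial account: inward foreign direct investment in the manufacturing sector 1444.5, new loans extended by domestic banks to foreign borrowers 805.9, domestic pension funds' purchases of foreign equities 1377.0; capital account: acquisition of foreign patents and trademarks (non-produced assets) 137.6.)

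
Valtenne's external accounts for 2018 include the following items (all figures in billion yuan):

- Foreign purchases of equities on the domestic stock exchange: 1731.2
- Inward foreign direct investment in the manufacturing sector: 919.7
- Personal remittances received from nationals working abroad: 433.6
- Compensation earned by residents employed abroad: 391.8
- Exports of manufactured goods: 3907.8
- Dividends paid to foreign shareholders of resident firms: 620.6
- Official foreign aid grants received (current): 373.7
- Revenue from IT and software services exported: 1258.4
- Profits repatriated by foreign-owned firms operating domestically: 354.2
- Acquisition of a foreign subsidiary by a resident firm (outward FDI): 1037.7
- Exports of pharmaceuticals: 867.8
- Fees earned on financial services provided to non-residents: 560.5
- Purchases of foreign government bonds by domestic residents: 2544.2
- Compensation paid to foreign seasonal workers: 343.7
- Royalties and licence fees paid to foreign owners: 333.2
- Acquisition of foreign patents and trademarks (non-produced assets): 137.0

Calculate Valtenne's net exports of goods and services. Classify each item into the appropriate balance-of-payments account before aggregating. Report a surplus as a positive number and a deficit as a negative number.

Goods: 867.8 + 3907.8 = 4775.6
Services: 1258.4 - 333.2 + 560.5 = 1485.7
Trade balance = 4775.6 + 1485.7 = 6261.3
(Excluded from the trade balance — financial account: foreign purchases of equities on the domestic stock exchange 1731.2, inward foreign direct investment in the manufacturing sector 919.7, acquisition of a foreign subsidiary by a resident firm (outward FDI) 1037.7, purchases of foreign government bonds by domestic residents 2544.2; secondary income: personal remittances received from nationals working abroad 433.6, official foreign aid grants received (current) 373.7; primary income: compensation earned by residents employed abroad 391.8, dividends paid to foreign shareholders of resident firms 620.6, profits repatriated by foreign-owned firms operating domestically 354.2, compensation paid to foreign seasonal workers 343.7; capital account: acquisition of foreign patents and trademarks (non-produced assets) 137.0.)

6261.3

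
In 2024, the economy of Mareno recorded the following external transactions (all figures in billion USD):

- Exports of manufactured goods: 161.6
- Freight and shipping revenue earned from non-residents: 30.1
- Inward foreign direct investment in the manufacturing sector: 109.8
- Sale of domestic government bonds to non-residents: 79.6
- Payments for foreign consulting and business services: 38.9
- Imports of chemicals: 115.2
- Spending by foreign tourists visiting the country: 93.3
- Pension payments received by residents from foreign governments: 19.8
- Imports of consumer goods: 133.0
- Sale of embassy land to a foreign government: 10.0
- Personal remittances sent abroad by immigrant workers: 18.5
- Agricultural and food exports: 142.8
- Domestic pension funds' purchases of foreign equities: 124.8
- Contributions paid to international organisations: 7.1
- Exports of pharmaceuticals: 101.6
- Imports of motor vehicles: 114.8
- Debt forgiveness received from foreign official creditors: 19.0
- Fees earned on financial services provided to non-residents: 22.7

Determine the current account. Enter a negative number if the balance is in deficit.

144.4

Goods: -133.0 + 161.6 - 114.8 + 142.8 + 101.6 - 115.2 = 43.0
Services: 22.7 + 93.3 + 30.1 - 38.9 = 107.2
Secondary income: 19.8 - 18.5 - 7.1 = -5.8
Current account = 43.0 + 107.2 + (-5.8) = 144.4
(Excluded from the current account — financial account: inward foreign direct investment in the manufacturing sector 109.8, sale of domestic government bonds to non-residents 79.6, domestic pension funds' purchases of foreign equities 124.8; capital account: sale of embassy land to a foreign government 10.0, debt forgiveness received from foreign official creditors 19.0.)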